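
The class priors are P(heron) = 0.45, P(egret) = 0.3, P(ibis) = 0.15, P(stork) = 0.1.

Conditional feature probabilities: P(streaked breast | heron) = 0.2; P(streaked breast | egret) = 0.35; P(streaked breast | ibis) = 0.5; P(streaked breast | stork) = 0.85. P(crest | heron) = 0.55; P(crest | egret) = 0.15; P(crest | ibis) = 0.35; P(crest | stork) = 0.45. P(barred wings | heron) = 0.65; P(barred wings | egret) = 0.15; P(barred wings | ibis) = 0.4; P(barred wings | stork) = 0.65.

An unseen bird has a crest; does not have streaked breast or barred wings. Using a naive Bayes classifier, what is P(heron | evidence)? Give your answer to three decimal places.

0.617

heron: 0.45 × (1−0.2) × 0.55 × (1−0.65) = 0.0693
egret: 0.3 × (1−0.35) × 0.15 × (1−0.15) = 0.0248625
ibis: 0.15 × (1−0.5) × 0.35 × (1−0.4) = 0.01575
stork: 0.1 × (1−0.85) × 0.45 × (1−0.65) = 0.0023625
P(heron | x) = 0.0693 / 0.112275 ≈ 0.617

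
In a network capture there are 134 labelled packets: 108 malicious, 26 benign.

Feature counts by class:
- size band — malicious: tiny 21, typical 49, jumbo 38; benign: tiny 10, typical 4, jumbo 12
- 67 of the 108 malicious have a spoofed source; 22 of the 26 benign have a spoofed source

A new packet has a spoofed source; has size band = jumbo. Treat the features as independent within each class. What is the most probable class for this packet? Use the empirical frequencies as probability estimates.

malicious: (108/134) × (38/108) × (67/108) ≈ 0.175926
benign: (26/134) × (12/26) × (22/26) ≈ 0.075775
Highest score → malicious.

malicious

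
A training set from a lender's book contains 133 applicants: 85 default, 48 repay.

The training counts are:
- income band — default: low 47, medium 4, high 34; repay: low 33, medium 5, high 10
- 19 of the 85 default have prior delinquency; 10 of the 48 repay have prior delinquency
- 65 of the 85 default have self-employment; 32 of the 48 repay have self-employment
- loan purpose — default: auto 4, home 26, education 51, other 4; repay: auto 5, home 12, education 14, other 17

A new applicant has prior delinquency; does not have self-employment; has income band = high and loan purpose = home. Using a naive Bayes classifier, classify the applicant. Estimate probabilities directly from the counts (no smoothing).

default: (85/133) × (34/85) × (19/85) × (20/85) × (26/85) ≈ 0.0041127
repay: (48/133) × (10/48) × (10/48) × (16/48) × (12/48) ≈ 0.00130535
Highest score → default.

default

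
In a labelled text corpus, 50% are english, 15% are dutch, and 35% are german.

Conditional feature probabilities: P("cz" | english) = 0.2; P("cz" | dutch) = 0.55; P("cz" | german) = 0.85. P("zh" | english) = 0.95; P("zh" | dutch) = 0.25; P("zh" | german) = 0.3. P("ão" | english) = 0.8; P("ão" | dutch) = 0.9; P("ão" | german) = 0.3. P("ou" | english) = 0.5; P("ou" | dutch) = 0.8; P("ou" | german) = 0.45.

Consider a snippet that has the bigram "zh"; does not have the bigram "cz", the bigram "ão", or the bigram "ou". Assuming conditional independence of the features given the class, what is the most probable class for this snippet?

english

english: 0.5 × (1−0.2) × 0.95 × (1−0.8) × (1−0.5) = 0.038
dutch: 0.15 × (1−0.55) × 0.25 × (1−0.9) × (1−0.8) = 0.0003375
german: 0.35 × (1−0.85) × 0.3 × (1−0.3) × (1−0.45) = 0.00606375
Highest score → english.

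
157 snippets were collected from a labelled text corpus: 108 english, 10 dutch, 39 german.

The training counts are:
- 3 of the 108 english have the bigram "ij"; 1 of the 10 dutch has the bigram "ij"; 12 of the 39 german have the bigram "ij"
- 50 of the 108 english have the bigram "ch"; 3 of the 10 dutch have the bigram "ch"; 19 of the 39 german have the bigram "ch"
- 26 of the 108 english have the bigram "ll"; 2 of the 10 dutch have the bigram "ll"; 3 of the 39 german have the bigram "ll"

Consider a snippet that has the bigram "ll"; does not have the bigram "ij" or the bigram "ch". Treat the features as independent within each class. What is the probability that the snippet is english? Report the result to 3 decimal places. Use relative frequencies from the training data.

0.854

english: (108/157) × (105/108) × (58/108) × (26/108) ≈ 0.0864656
dutch: (10/157) × (9/10) × (7/10) × (2/10) ≈ 0.00802548
german: (39/157) × (27/39) × (20/39) × (3/39) ≈ 0.006784
P(english | x) = 0.0864656 / 0.10127508 ≈ 0.854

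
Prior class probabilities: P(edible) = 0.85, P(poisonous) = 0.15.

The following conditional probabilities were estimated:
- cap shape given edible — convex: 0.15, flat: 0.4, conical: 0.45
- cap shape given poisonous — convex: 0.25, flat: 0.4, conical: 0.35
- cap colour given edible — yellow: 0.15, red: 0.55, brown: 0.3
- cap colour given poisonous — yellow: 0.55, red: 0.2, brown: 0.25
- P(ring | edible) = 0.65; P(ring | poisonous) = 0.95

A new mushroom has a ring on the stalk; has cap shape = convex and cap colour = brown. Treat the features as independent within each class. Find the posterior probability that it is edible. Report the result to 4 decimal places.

edible: 0.85 × 0.15 × 0.3 × 0.65 = 0.0248625
poisonous: 0.15 × 0.25 × 0.25 × 0.95 = 0.00890625
P(edible | x) = 0.0248625 / 0.03376875 ≈ 0.7363

0.7363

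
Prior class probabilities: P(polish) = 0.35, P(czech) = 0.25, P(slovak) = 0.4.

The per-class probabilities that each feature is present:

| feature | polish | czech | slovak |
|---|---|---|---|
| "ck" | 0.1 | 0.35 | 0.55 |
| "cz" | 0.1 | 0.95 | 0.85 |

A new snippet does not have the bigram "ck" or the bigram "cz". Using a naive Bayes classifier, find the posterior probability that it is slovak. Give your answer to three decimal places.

0.085

polish: 0.35 × (1−0.1) × (1−0.1) = 0.2835
czech: 0.25 × (1−0.35) × (1−0.95) = 0.008125
slovak: 0.4 × (1−0.55) × (1−0.85) = 0.027
P(slovak | x) = 0.027 / 0.318625 ≈ 0.085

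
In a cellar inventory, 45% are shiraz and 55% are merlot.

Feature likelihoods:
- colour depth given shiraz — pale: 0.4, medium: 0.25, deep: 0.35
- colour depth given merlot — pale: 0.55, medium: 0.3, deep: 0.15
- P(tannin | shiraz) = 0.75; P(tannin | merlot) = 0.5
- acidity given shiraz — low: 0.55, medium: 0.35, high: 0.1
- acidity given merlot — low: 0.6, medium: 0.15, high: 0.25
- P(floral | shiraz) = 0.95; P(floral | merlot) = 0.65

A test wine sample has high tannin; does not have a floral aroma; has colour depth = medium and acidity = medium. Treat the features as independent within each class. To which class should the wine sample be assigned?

merlot

shiraz: 0.45 × 0.25 × 0.75 × 0.35 × (1−0.95) = 0.0014765625
merlot: 0.55 × 0.3 × 0.5 × 0.15 × (1−0.65) = 0.00433125
Highest score → merlot.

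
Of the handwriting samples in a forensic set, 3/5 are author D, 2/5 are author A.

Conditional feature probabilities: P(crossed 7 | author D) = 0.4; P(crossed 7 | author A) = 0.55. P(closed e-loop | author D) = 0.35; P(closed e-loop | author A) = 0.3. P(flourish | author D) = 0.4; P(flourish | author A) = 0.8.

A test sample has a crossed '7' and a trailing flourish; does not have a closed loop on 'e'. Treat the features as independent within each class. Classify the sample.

author D: 0.6 × 0.4 × (1−0.35) × 0.4 = 0.0624
author A: 0.4 × 0.55 × (1−0.3) × 0.8 = 0.1232
Highest score → author A.

author A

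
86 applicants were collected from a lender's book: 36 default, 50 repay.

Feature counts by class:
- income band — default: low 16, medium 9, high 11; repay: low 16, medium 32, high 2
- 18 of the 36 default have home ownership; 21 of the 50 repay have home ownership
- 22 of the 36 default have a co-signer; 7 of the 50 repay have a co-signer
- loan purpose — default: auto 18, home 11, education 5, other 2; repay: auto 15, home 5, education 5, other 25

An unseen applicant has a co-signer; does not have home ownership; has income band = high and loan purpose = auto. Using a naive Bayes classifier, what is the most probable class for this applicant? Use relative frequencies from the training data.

default

default: (36/86) × (11/36) × (18/36) × (22/36) × (18/36) ≈ 0.0195413
repay: (50/86) × (2/50) × (29/50) × (7/50) × (15/50) ≈ 0.000566512
Highest score → default.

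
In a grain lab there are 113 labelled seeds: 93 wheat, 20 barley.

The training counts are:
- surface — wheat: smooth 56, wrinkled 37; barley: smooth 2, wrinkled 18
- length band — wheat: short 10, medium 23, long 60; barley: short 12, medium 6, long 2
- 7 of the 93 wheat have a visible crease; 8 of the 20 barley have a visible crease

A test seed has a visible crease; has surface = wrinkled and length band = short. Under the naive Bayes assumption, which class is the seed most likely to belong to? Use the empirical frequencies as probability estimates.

barley

wheat: (93/113) × (37/93) × (10/93) × (7/93) ≈ 0.00265006
barley: (20/113) × (18/20) × (12/20) × (8/20) ≈ 0.0382301
Highest score → barley.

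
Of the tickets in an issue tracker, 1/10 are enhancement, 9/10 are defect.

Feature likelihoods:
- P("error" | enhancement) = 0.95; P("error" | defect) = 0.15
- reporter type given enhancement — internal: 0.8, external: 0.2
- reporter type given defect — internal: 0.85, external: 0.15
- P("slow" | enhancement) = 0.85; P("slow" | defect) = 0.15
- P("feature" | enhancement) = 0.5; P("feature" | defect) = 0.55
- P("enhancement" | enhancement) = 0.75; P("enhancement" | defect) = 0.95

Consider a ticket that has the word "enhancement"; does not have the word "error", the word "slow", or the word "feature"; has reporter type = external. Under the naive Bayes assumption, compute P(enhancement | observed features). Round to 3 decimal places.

enhancement: 0.1 × (1−0.95) × 0.2 × (1−0.85) × (1−0.5) × 0.75 = 0.00005625
defect: 0.9 × (1−0.15) × 0.15 × (1−0.15) × (1−0.55) × 0.95 = 0.04169728125
P(enhancement | x) = 0.00005625 / 0.04175353125 ≈ 0.001

0.001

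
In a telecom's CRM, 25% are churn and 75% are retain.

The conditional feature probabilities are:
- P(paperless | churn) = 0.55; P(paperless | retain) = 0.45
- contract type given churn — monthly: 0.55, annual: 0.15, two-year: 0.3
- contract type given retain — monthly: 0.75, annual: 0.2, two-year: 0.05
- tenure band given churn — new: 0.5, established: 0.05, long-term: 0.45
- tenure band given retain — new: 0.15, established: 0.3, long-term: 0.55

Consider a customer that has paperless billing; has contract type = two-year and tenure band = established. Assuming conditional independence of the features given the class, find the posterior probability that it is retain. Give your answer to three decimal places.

churn: 0.25 × 0.55 × 0.3 × 0.05 = 0.0020625
retain: 0.75 × 0.45 × 0.05 × 0.3 = 0.0050625
P(retain | x) = 0.0050625 / 0.007125 ≈ 0.711

0.711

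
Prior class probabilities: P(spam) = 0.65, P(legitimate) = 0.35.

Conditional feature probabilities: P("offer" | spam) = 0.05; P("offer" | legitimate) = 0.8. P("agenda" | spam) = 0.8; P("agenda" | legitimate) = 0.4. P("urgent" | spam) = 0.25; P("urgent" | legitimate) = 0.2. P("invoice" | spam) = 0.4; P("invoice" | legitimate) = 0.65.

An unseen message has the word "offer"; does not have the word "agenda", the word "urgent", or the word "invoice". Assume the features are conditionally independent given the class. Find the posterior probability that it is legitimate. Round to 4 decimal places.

0.9415

spam: 0.65 × 0.05 × (1−0.8) × (1−0.25) × (1−0.4) = 0.002925
legitimate: 0.35 × 0.8 × (1−0.4) × (1−0.2) × (1−0.65) = 0.04704
P(legitimate | x) = 0.04704 / 0.049965 ≈ 0.9415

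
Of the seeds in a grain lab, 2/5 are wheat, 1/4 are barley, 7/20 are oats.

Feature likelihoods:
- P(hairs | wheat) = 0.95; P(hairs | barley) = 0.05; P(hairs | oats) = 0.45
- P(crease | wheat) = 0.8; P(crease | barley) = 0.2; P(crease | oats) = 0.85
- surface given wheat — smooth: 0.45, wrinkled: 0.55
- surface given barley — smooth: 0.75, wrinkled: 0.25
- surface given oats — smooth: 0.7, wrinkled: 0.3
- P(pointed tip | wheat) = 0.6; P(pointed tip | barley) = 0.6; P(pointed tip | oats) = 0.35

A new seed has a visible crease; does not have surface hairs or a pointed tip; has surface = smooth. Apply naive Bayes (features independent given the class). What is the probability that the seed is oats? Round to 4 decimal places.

0.8129

wheat: 0.4 × (1−0.95) × 0.8 × 0.45 × (1−0.6) = 0.00288
barley: 0.25 × (1−0.05) × 0.2 × 0.75 × (1−0.6) = 0.01425
oats: 0.35 × (1−0.45) × 0.85 × 0.7 × (1−0.35) = 0.074449375
P(oats | x) = 0.074449375 / 0.091579375 ≈ 0.8129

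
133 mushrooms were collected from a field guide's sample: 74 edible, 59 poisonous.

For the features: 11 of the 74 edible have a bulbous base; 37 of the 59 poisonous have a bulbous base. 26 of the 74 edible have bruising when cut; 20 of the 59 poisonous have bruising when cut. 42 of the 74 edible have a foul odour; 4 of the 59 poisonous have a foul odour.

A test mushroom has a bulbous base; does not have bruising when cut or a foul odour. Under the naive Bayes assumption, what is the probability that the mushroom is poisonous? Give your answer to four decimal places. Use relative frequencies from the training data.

0.8808

edible: (74/133) × (11/74) × (48/74) × (32/74) ≈ 0.023199
poisonous: (59/133) × (37/59) × (39/59) × (55/59) ≈ 0.171425
P(poisonous | x) = 0.171425 / 0.194624 ≈ 0.8808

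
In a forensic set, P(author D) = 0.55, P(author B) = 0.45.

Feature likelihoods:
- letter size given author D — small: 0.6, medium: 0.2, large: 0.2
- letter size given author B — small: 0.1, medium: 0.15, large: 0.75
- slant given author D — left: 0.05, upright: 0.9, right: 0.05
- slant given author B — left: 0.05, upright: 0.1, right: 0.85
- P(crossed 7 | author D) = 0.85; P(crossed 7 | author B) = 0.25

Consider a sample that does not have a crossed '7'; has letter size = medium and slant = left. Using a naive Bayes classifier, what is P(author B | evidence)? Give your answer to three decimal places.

0.754

author D: 0.55 × 0.2 × 0.05 × (1−0.85) = 0.000825
author B: 0.45 × 0.15 × 0.05 × (1−0.25) = 0.00253125
P(author B | x) = 0.00253125 / 0.00335625 ≈ 0.754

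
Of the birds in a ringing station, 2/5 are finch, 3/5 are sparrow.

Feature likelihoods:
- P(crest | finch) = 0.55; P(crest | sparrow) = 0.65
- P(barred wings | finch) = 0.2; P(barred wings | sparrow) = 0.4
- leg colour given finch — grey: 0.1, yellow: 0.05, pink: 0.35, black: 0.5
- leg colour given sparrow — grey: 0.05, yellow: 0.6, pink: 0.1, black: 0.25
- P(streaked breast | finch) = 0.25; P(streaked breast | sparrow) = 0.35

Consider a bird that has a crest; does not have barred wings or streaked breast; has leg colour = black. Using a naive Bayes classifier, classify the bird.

finch: 0.4 × 0.55 × (1−0.2) × 0.5 × (1−0.25) = 0.066
sparrow: 0.6 × 0.65 × (1−0.4) × 0.25 × (1−0.35) = 0.038025
Highest score → finch.

finch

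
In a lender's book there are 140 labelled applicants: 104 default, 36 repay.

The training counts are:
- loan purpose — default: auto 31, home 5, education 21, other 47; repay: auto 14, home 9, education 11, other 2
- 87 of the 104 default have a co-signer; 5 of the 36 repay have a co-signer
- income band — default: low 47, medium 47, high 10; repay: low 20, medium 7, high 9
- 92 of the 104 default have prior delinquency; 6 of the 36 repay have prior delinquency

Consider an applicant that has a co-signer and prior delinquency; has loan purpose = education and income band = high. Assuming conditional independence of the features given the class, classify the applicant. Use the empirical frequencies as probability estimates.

default

default: (104/140) × (21/104) × (87/104) × (10/104) × (92/104) ≈ 0.0106733
repay: (36/140) × (11/36) × (5/36) × (9/36) × (6/36) ≈ 0.000454696
Highest score → default.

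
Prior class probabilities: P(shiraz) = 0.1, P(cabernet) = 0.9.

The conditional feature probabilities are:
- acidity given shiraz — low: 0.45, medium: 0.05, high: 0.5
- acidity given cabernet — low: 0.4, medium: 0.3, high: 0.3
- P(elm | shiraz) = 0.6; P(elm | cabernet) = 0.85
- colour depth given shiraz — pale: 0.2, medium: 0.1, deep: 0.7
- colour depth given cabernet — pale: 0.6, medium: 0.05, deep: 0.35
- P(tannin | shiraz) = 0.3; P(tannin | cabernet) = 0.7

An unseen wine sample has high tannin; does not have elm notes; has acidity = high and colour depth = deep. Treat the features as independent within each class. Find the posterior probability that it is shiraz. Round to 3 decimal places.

shiraz: 0.1 × 0.5 × (1−0.6) × 0.7 × 0.3 = 0.0042
cabernet: 0.9 × 0.3 × (1−0.85) × 0.35 × 0.7 = 0.0099225
P(shiraz | x) = 0.0042 / 0.0141225 ≈ 0.297

0.297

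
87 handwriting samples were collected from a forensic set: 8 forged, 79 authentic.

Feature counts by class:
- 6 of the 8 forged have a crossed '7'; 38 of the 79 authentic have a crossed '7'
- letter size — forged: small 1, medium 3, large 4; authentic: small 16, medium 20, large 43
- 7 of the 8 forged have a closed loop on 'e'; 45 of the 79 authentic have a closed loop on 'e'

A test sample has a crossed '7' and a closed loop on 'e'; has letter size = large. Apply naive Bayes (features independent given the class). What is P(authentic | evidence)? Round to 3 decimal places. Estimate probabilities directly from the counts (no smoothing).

0.818

forged: (8/87) × (6/8) × (4/8) × (7/8) ≈ 0.0301724
authentic: (79/87) × (38/79) × (43/79) × (45/79) ≈ 0.135423
P(authentic | x) = 0.135423 / 0.1655954 ≈ 0.818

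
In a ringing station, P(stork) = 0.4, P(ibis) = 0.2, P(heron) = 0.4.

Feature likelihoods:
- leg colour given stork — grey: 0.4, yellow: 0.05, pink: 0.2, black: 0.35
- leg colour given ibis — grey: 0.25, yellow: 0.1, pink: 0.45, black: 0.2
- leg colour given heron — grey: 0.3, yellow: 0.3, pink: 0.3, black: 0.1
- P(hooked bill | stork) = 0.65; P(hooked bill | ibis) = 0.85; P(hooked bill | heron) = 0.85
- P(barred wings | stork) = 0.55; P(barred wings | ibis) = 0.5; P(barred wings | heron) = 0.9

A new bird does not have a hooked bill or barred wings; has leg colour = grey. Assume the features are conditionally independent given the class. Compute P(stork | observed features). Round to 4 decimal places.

0.8195

stork: 0.4 × 0.4 × (1−0.65) × (1−0.55) = 0.0252
ibis: 0.2 × 0.25 × (1−0.85) × (1−0.5) = 0.00375
heron: 0.4 × 0.3 × (1−0.85) × (1−0.9) = 0.0018
P(stork | x) = 0.0252 / 0.03075 ≈ 0.8195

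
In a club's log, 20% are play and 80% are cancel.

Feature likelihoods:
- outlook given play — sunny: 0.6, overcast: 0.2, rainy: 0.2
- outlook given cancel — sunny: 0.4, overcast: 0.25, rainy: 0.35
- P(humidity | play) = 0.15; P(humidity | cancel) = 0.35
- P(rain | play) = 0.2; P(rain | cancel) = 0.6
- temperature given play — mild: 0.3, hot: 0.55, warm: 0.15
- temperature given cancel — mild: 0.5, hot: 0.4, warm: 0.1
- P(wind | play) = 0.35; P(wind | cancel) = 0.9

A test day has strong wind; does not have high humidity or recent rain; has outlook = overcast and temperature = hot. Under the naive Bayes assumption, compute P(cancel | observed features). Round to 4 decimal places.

play: 0.2 × 0.2 × (1−0.15) × (1−0.2) × 0.55 × 0.35 = 0.005236
cancel: 0.8 × 0.25 × (1−0.35) × (1−0.6) × 0.4 × 0.9 = 0.01872
P(cancel | x) = 0.01872 / 0.023956 ≈ 0.7814

0.7814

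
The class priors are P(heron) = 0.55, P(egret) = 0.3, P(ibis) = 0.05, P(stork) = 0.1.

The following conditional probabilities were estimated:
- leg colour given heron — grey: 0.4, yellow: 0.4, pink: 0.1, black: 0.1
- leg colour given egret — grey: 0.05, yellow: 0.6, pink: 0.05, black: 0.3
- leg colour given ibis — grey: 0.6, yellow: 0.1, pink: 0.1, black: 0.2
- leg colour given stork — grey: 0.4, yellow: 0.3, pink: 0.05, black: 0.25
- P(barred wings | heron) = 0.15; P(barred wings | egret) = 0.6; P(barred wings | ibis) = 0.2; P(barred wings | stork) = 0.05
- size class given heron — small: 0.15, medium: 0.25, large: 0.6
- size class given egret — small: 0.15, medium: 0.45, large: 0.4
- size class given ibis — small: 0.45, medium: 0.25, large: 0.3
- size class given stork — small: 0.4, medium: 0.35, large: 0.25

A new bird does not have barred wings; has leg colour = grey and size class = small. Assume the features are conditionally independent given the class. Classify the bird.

heron: 0.55 × 0.4 × (1−0.15) × 0.15 = 0.02805
egret: 0.3 × 0.05 × (1−0.6) × 0.15 = 0.0009
ibis: 0.05 × 0.6 × (1−0.2) × 0.45 = 0.0108
stork: 0.1 × 0.4 × (1−0.05) × 0.4 = 0.0152
Highest score → heron.

heron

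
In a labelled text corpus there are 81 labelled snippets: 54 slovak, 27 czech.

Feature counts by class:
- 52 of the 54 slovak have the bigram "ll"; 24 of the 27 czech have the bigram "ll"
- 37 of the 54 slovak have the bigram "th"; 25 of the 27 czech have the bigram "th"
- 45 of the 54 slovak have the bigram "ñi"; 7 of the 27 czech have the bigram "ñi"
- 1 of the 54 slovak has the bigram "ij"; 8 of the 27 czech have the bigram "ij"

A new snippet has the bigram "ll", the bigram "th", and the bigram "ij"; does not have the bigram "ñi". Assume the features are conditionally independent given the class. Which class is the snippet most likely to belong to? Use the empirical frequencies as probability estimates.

czech

slovak: (54/81) × (52/54) × (37/54) × (9/54) × (1/54) ≈ 0.00135763
czech: (27/81) × (24/27) × (25/27) × (20/27) × (8/27) ≈ 0.0602136
Highest score → czech.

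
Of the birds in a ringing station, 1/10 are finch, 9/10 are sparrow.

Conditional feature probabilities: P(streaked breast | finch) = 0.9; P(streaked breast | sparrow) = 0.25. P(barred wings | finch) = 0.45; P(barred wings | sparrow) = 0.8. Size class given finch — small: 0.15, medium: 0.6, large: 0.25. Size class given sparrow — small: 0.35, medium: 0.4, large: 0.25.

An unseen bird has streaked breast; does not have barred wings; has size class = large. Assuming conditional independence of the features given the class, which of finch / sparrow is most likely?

finch: 0.1 × 0.9 × (1−0.45) × 0.25 = 0.012375
sparrow: 0.9 × 0.25 × (1−0.8) × 0.25 = 0.01125
Highest score → finch.

finch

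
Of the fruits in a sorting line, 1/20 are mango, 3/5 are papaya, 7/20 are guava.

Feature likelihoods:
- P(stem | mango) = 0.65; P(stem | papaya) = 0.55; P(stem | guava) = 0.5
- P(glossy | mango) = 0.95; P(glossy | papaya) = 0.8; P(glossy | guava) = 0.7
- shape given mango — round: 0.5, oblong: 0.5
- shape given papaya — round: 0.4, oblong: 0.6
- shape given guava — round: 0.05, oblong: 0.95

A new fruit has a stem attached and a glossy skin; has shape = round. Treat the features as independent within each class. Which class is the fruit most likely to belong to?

mango: 0.05 × 0.65 × 0.95 × 0.5 = 0.0154375
papaya: 0.6 × 0.55 × 0.8 × 0.4 = 0.1056
guava: 0.35 × 0.5 × 0.7 × 0.05 = 0.006125
Highest score → papaya.

papaya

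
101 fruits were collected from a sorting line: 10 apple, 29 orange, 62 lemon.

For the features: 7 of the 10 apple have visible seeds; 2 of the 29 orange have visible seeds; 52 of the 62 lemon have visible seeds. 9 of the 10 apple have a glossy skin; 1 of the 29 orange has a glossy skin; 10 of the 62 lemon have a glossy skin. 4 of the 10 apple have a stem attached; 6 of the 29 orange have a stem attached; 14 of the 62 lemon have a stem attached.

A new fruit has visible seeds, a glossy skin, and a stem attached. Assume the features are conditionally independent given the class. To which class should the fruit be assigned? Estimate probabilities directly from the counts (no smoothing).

apple

apple: (10/101) × (7/10) × (9/10) × (4/10) ≈ 0.0249505
orange: (29/101) × (2/29) × (1/29) × (6/29) ≈ 0.000141275
lemon: (62/101) × (52/62) × (10/62) × (14/62) ≈ 0.0187511
Highest score → apple.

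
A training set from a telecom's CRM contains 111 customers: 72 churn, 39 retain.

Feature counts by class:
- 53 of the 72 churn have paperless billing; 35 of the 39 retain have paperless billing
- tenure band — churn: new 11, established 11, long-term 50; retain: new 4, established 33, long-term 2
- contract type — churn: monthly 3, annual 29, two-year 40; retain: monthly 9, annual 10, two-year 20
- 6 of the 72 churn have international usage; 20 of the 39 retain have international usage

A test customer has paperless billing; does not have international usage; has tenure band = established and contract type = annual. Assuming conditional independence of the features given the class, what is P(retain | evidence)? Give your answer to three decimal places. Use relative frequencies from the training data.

0.553

churn: (72/111) × (53/72) × (11/72) × (29/72) × (66/72) ≈ 0.0269333
retain: (39/111) × (35/39) × (33/39) × (10/39) × (19/39) ≈ 0.0333287
P(retain | x) = 0.0333287 / 0.060262 ≈ 0.553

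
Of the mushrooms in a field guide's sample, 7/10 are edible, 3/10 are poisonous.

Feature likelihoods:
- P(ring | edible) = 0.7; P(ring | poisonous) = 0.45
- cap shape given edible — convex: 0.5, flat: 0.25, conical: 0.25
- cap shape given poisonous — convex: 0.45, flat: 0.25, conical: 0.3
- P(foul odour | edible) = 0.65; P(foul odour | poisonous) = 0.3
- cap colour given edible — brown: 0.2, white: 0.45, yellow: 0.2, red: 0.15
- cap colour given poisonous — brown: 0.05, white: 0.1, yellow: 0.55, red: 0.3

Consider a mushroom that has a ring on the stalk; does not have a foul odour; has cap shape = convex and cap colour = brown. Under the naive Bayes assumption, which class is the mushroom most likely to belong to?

edible: 0.7 × 0.7 × 0.5 × (1−0.65) × 0.2 = 0.01715
poisonous: 0.3 × 0.45 × 0.45 × (1−0.3) × 0.05 = 0.00212625
Highest score → edible.

edible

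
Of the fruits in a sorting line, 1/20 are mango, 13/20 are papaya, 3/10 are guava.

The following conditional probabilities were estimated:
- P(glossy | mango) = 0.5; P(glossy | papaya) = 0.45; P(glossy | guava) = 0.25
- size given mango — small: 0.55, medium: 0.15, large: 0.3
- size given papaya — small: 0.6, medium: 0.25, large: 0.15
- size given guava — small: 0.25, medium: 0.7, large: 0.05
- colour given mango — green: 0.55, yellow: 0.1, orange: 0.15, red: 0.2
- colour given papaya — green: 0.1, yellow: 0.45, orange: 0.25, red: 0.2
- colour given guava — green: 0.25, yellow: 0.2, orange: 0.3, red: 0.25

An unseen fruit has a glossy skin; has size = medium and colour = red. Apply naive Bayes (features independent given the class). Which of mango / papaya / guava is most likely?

mango: 0.05 × 0.5 × 0.15 × 0.2 = 0.00075
papaya: 0.65 × 0.45 × 0.25 × 0.2 = 0.014625
guava: 0.3 × 0.25 × 0.7 × 0.25 = 0.013125
Highest score → papaya.

papaya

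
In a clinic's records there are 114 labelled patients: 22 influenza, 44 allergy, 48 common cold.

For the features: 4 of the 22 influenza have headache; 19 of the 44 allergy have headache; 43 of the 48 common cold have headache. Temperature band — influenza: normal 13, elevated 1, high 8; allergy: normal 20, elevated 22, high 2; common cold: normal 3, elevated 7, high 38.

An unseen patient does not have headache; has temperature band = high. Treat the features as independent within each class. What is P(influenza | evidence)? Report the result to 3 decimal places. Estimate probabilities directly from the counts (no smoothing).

influenza: (22/114) × (18/22) × (8/22) ≈ 0.0574163
allergy: (44/114) × (25/44) × (2/44) ≈ 0.0099681
common cold: (48/114) × (5/48) × (38/48) ≈ 0.0347222
P(influenza | x) = 0.0574163 / 0.1021066 ≈ 0.562

0.562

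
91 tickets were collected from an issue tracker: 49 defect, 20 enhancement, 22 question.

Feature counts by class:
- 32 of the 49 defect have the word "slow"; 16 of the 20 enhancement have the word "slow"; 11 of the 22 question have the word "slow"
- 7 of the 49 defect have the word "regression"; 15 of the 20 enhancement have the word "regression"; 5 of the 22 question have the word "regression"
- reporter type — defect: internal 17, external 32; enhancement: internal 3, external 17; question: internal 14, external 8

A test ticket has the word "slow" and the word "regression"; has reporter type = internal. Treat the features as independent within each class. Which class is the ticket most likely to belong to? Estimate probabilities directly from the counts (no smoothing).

enhancement

defect: (49/91) × (32/49) × (7/49) × (17/49) ≈ 0.0174286
enhancement: (20/91) × (16/20) × (15/20) × (3/20) ≈ 0.0197802
question: (22/91) × (11/22) × (5/22) × (14/22) ≈ 0.0174825
Highest score → enhancement.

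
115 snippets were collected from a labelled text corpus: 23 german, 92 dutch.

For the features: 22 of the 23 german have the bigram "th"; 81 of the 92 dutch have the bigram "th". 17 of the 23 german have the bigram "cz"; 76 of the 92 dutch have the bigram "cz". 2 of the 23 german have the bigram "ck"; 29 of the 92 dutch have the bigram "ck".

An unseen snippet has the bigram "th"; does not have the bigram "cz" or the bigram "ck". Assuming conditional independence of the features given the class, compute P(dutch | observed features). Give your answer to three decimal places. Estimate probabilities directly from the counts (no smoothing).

0.648

german: (23/115) × (22/23) × (6/23) × (21/23) ≈ 0.0455659
dutch: (92/115) × (81/92) × (16/92) × (63/92) ≈ 0.0838826
P(dutch | x) = 0.0838826 / 0.1294485 ≈ 0.648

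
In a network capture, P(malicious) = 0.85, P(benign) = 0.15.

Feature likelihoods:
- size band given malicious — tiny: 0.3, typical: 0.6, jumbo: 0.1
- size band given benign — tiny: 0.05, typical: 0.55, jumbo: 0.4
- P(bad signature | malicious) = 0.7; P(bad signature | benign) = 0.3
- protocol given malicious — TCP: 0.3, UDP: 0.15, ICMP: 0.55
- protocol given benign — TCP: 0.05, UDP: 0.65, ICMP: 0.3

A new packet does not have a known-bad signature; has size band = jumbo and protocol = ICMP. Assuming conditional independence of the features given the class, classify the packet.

malicious

malicious: 0.85 × 0.1 × (1−0.7) × 0.55 = 0.014025
benign: 0.15 × 0.4 × (1−0.3) × 0.3 = 0.0126
Highest score → malicious.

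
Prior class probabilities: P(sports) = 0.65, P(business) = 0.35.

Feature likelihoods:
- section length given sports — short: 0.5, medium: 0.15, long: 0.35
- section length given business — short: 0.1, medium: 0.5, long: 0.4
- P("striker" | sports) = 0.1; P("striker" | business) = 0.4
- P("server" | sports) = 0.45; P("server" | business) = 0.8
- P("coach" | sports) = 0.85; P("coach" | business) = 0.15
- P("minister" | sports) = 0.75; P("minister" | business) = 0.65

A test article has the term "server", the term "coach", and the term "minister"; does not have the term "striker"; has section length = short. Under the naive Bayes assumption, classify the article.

sports

sports: 0.65 × 0.5 × (1−0.1) × 0.45 × 0.85 × 0.75 = 0.0839109375
business: 0.35 × 0.1 × (1−0.4) × 0.8 × 0.15 × 0.65 = 0.001638
Highest score → sports.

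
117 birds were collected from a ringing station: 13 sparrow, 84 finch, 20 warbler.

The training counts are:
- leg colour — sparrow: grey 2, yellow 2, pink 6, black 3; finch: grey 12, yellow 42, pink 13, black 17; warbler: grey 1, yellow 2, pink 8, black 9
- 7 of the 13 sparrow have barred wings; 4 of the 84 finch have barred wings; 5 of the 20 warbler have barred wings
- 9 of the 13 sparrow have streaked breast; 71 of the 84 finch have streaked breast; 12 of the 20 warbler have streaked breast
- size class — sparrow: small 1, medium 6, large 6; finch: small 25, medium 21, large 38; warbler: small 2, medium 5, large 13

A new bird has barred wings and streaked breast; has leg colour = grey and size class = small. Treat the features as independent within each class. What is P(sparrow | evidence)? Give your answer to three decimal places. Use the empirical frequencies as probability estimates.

0.265

sparrow: (13/117) × (2/13) × (7/13) × (9/13) × (1/13) ≈ 0.000490179
finch: (84/117) × (12/84) × (4/84) × (71/84) × (25/84) ≈ 0.00122862
warbler: (20/117) × (1/20) × (5/20) × (12/20) × (2/20) ≈ 0.000128205
P(sparrow | x) = 0.000490179 / 0.001847004 ≈ 0.265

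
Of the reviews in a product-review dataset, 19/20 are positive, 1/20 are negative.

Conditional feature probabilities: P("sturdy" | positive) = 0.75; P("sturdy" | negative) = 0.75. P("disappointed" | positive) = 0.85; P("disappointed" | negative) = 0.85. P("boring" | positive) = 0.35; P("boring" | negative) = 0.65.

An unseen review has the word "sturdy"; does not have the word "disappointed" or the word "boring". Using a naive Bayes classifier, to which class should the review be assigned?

positive: 0.95 × 0.75 × (1−0.85) × (1−0.35) = 0.06946875
negative: 0.05 × 0.75 × (1−0.85) × (1−0.65) = 0.00196875
Highest score → positive.

positive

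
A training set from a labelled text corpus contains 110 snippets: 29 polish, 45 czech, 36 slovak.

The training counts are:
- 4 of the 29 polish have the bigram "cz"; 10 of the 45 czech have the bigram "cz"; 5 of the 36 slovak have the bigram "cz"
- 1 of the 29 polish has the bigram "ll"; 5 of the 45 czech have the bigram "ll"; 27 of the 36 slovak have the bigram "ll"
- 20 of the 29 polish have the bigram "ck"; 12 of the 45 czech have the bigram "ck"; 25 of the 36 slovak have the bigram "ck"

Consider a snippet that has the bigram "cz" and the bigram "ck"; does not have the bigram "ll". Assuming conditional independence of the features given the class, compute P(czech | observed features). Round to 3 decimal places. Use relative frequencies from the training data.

0.402

polish: (29/110) × (4/29) × (28/29) × (20/29) ≈ 0.0242136
czech: (45/110) × (10/45) × (40/45) × (12/45) ≈ 0.0215488
slovak: (36/110) × (5/36) × (9/36) × (25/36) ≈ 0.00789141
P(czech | x) = 0.0215488 / 0.05365381 ≈ 0.402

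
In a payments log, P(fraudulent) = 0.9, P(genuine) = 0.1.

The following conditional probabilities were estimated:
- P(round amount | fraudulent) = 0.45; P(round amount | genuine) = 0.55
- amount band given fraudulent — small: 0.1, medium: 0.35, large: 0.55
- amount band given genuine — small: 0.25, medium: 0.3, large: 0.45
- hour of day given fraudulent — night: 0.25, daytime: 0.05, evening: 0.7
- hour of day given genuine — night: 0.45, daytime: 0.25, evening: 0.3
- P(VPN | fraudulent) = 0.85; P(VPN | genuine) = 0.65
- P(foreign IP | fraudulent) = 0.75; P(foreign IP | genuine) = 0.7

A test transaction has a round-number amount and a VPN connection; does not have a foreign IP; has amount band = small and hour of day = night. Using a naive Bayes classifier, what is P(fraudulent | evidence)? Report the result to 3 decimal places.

0.641

fraudulent: 0.9 × 0.45 × 0.1 × 0.25 × 0.85 × (1−0.75) = 0.0021515625
genuine: 0.1 × 0.55 × 0.25 × 0.45 × 0.65 × (1−0.7) = 0.0012065625
P(fraudulent | x) = 0.0021515625 / 0.003358125 ≈ 0.641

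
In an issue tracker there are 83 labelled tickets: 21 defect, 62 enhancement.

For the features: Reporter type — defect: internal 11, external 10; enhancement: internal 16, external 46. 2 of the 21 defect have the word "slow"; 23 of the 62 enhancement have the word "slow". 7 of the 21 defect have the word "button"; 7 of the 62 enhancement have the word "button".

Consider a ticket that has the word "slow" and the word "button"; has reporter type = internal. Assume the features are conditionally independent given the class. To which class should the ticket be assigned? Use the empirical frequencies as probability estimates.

enhancement

defect: (21/83) × (11/21) × (2/21) × (7/21) ≈ 0.00420731
enhancement: (62/83) × (16/62) × (23/62) × (7/62) ≈ 0.00807392
Highest score → enhancement.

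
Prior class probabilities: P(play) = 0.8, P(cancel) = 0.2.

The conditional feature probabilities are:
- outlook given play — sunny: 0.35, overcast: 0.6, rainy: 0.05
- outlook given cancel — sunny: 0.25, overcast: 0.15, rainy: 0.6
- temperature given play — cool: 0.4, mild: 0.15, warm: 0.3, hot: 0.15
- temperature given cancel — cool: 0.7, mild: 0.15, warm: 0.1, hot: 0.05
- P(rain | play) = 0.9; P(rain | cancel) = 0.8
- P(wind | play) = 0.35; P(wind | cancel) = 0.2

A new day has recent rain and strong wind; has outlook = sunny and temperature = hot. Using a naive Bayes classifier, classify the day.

play: 0.8 × 0.35 × 0.15 × 0.9 × 0.35 = 0.01323
cancel: 0.2 × 0.25 × 0.05 × 0.8 × 0.2 = 0.0004
Highest score → play.

play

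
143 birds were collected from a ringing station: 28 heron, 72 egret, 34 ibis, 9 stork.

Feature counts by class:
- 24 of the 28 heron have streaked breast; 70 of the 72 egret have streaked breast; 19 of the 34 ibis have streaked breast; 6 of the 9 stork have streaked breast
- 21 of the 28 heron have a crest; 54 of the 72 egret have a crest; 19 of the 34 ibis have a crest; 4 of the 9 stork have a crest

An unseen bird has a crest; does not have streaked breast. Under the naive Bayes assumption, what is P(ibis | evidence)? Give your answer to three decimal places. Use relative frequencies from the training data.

heron: (28/143) × (4/28) × (21/28) ≈ 0.020979
egret: (72/143) × (2/72) × (54/72) ≈ 0.0104895
ibis: (34/143) × (15/34) × (19/34) ≈ 0.0586179
stork: (9/143) × (3/9) × (4/9) ≈ 0.00932401
P(ibis | x) = 0.0586179 / 0.09941041 ≈ 0.590

0.590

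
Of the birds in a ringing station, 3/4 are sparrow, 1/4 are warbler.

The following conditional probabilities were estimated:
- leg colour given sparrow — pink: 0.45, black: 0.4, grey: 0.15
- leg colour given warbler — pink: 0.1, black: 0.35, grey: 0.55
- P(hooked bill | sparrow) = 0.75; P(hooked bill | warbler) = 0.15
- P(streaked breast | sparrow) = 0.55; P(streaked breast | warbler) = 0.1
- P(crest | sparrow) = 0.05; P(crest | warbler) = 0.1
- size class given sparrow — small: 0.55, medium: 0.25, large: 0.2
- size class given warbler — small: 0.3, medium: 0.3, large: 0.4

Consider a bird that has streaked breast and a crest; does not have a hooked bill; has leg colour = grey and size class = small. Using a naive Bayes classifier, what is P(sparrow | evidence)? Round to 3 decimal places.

0.548

sparrow: 0.75 × 0.15 × (1−0.75) × 0.55 × 0.05 × 0.55 = 0.000425390625
warbler: 0.25 × 0.55 × (1−0.15) × 0.1 × 0.1 × 0.3 = 0.000350625
P(sparrow | x) = 0.000425390625 / 0.000776015625 ≈ 0.548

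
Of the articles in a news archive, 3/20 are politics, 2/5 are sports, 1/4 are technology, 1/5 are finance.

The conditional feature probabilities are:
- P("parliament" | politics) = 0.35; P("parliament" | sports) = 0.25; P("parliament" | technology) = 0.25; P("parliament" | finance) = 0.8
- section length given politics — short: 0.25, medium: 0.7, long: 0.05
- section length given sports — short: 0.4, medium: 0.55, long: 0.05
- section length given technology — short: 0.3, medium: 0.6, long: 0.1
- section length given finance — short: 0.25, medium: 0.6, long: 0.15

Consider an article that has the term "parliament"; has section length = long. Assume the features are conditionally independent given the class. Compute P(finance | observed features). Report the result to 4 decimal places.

0.6337

politics: 0.15 × 0.35 × 0.05 = 0.002625
sports: 0.4 × 0.25 × 0.05 = 0.005
technology: 0.25 × 0.25 × 0.1 = 0.00625
finance: 0.2 × 0.8 × 0.15 = 0.024
P(finance | x) = 0.024 / 0.037875 ≈ 0.6337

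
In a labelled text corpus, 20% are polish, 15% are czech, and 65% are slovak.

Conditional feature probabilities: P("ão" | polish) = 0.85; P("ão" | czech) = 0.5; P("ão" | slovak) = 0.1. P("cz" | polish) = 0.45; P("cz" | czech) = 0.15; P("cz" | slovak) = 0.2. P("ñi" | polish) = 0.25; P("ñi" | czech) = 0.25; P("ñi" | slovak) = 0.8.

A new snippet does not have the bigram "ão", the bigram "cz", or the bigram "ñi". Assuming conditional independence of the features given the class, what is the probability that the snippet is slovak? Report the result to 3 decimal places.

polish: 0.2 × (1−0.85) × (1−0.45) × (1−0.25) = 0.012375
czech: 0.15 × (1−0.5) × (1−0.15) × (1−0.25) = 0.0478125
slovak: 0.65 × (1−0.1) × (1−0.2) × (1−0.8) = 0.0936
P(slovak | x) = 0.0936 / 0.1537875 ≈ 0.609

0.609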